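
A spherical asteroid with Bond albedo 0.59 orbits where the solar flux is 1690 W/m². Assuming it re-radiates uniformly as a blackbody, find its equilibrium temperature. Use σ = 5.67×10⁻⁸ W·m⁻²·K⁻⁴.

Power absorbed = (1−a)S·πR²; power emitted = 4πR²σT⁴. Equating and cancelling πR²:
T = ((1−a)S / 4σ)^(1/4) = (693 / (4 × 5.67×10⁻⁸))^(1/4) = (3.06×10^9)^(1/4).
T = 235 K.

T ≈ 235 K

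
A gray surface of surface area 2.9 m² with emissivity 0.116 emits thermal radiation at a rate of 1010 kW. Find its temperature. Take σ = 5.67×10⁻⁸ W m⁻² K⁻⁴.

From P = εσAT⁴, T = (P / εσA)^(1/4) = (1.01×10^6 / (0.116 × 5.67×10⁻⁸ × 2.90))^(1/4).
T = (5.30×10^13)^(1/4) = 2700 K.

T ≈ 2700 K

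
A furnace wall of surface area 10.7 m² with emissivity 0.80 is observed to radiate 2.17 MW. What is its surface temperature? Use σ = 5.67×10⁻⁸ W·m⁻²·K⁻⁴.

T ≈ 1450 K

From P = εσAT⁴, T = (P / εσA)^(1/4) = (2.17×10^6 / (0.80 × 5.67×10⁻⁸ × 10.7))^(1/4).
T = (4.47×10^12)^(1/4) = 1450 K.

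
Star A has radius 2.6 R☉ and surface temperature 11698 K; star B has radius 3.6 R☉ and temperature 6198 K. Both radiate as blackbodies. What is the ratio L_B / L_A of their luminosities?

L_B/L_A ≈ 0.151

L = 4πR²σT⁴ ∝ R²T⁴, so L_B/L_A = (3.6/2.6)² × (6198/11698)⁴ = 1.92 × 0.0788 = 0.151.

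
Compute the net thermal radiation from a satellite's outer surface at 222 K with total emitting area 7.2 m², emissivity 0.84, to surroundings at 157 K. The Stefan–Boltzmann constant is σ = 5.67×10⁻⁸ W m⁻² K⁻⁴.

Q ≈ 625 W

Q = εσA(T⁴ − T_s⁴). T⁴ − T_s⁴ = (222)⁴ − (157)⁴ = 2.43×10^9 − 6.08×10^8 = 1.82×10^9 K⁴.
Q = 0.84 × 5.67×10⁻⁸ × 7.20 × 1.82×10^9 = 625 W.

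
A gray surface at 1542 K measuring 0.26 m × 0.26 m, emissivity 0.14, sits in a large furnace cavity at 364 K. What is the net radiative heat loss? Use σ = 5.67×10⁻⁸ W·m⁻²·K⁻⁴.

A = 0.26 × 0.26 = 0.0676 m².
Q = εσA(T⁴ − T_s⁴). T⁴ − T_s⁴ = (1542)⁴ − (364)⁴ = 5.65×10^12 − 1.76×10^10 = 5.64×10^12 K⁴.
Q = 0.14 × 5.67×10⁻⁸ × 0.0676 × 5.64×10^12 = 3020 W.

Q ≈ 3020 W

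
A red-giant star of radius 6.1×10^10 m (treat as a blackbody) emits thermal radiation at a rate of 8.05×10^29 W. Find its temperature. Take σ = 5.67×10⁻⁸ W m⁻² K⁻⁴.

T ≈ 4170 K

A = 4πr² = 4π × (6.1×10^10)² = 4.68×10^22 m².
From P = σAT⁴, T = (P / σA)^(1/4) = (8.05×10^29 / (5.67×10⁻⁸ × 4.68×10^22))^(1/4).
T = (3.04×10^14)^(1/4) = 4170 K.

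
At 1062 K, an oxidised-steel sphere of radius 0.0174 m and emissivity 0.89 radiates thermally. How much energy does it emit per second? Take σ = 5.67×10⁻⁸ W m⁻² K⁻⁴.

A = 4πr² = 4π × (0.0174)² = 3.80×10^-3 m².
Stefan–Boltzmann: P = εσAT⁴ = 0.89 × 5.67×10⁻⁸ × 3.80×10^-3 × (1062)⁴ = 0.89 × 5.67×10⁻⁸ × 3.80×10^-3 × 1.27×10^12.
P = 244 W.

P ≈ 244 W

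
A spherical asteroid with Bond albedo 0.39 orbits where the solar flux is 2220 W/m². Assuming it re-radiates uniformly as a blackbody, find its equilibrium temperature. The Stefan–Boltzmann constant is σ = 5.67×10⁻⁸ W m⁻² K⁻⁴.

Power absorbed = (1−a)S·πR²; power emitted = 4πR²σT⁴. Equating and cancelling πR²:
T = ((1−a)S / 4σ)^(1/4) = (1350 / (4 × 5.67×10⁻⁸))^(1/4) = (5.97×10^9)^(1/4).
T = 278 K.

T ≈ 278 K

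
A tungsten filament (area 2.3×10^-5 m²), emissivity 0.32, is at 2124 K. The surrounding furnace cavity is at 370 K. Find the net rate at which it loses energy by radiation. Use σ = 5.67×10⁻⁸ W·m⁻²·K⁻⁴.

Q ≈ 8.49 W

Q = εσA(T⁴ − T_s⁴). T⁴ − T_s⁴ = (2124)⁴ − (370)⁴ = 2.04×10^13 − 1.87×10^10 = 2.03×10^13 K⁴.
Q = 0.32 × 5.67×10⁻⁸ × 2.30×10^-5 × 2.03×10^13 = 8.49 W.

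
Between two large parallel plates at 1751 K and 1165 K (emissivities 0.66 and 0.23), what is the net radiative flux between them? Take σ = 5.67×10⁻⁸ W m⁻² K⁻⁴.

q ≈ 88100 W/m²

For two large parallel gray plates, q = σ(T₁⁴ − T₂⁴) / (1/ε₁ + 1/ε₂ − 1).
1/ε₁ + 1/ε₂ − 1 = 1/0.66 + 1/0.23 − 1 = 4.863.
T₁⁴ − T₂⁴ = 9.40×10^12 − 1.84×10^12 = 7.56×10^12 K⁴.
q = 5.67×10⁻⁸ × 7.56×10^12 / 4.863 = 88100 W/m².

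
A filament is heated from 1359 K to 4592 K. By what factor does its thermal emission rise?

P ∝ T⁴, so the ratio is (4592/1359)⁴ = (3.379)⁴ = 130.

ratio ≈ 130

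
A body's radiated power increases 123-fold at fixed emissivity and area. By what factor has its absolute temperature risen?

P ∝ T⁴ ⇒ T ∝ P^(1/4), so T scales by (123)^(1/4) = 3.33.

factor ≈ 3.33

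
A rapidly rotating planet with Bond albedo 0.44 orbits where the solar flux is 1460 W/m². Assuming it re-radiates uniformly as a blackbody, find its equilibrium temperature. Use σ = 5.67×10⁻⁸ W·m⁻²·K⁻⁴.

Power absorbed = (1−a)S·πR²; power emitted = 4πR²σT⁴. Equating and cancelling πR²:
T = ((1−a)S / 4σ)^(1/4) = (818 / (4 × 5.67×10⁻⁸))^(1/4) = (3.60×10^9)^(1/4).
T = 245 K.

T ≈ 245 K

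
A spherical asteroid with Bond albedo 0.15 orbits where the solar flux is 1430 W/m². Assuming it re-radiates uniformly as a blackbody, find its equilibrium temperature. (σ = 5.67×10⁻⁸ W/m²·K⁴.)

Power absorbed = (1−a)S·πR²; power emitted = 4πR²σT⁴. Equating and cancelling πR²:
T = ((1−a)S / 4σ)^(1/4) = (1220 / (4 × 5.67×10⁻⁸))^(1/4) = (5.36×10^9)^(1/4).
T = 271 K.

T ≈ 271 K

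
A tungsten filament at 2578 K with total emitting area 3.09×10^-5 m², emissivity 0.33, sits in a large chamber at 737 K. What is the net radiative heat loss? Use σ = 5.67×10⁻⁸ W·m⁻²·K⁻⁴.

Q ≈ 25.4 W

Q = εσA(T⁴ − T_s⁴). T⁴ − T_s⁴ = (2578)⁴ − (737)⁴ = 4.42×10^13 − 2.95×10^11 = 4.39×10^13 K⁴.
Q = 0.33 × 5.67×10⁻⁸ × 3.09×10^-5 × 4.39×10^13 = 25.4 W.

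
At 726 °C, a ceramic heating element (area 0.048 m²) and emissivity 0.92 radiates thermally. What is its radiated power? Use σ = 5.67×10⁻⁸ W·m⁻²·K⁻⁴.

726 °C = 999 K.
Stefan–Boltzmann: P = εσAT⁴ = 0.92 × 5.67×10⁻⁸ × 0.0480 × (999)⁴ = 0.92 × 5.67×10⁻⁸ × 0.0480 × 9.96×10^11.
P = 2490 W.

P ≈ 2490 W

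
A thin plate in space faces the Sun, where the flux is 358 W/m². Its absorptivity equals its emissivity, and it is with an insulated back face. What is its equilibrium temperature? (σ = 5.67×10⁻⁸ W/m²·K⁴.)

T ≈ 282 K

Absorbed flux αS = emitted flux εσT⁴ (one radiating face); with α = ε, T = (S/σ)^(1/4).
T = (358 / 5.67×10⁻⁸)^(1/4) = (6.31×10^9)^(1/4).
T = 282 K.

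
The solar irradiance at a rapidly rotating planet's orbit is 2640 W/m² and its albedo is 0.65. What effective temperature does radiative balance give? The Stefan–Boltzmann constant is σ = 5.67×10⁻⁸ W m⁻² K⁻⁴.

T ≈ 253 K

Power absorbed = (1−a)S·πR²; power emitted = 4πR²σT⁴. Equating and cancelling πR²:
T = ((1−a)S / 4σ)^(1/4) = (924 / (4 × 5.67×10⁻⁸))^(1/4) = (4.07×10^9)^(1/4).
T = 253 K.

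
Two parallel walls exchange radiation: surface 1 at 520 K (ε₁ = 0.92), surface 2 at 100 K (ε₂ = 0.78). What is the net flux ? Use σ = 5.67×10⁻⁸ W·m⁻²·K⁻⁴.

q ≈ 3020 W/m²

For two large parallel gray plates, q = σ(T₁⁴ − T₂⁴) / (1/ε₁ + 1/ε₂ − 1).
1/ε₁ + 1/ε₂ − 1 = 1/0.92 + 1/0.78 − 1 = 1.369.
T₁⁴ − T₂⁴ = 7.31×10^10 − 1.00×10^8 = 7.30×10^10 K⁴.
q = 5.67×10⁻⁸ × 7.30×10^10 / 1.369 = 3020 W/m².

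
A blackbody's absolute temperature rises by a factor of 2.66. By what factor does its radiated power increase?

P ∝ T⁴, so the power scales as (2.66)⁴ = 50.1.

factor ≈ 50.1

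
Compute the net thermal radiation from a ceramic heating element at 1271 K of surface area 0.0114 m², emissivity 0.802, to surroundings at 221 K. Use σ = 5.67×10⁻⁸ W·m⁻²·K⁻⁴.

Q = εσA(T⁴ − T_s⁴). T⁴ − T_s⁴ = (1271)⁴ − (221)⁴ = 2.61×10^12 − 2.39×10^9 = 2.61×10^12 K⁴.
Q = 0.802 × 5.67×10⁻⁸ × 0.0114 × 2.61×10^12 = 1350 W.

Q ≈ 1350 W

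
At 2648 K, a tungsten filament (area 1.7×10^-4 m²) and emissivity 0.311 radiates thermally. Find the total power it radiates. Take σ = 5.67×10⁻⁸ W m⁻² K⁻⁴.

Stefan–Boltzmann: P = εσAT⁴ = 0.311 × 5.67×10⁻⁸ × 1.70×10^-4 × (2648)⁴ = 0.311 × 5.67×10⁻⁸ × 1.70×10^-4 × 4.92×10^13.
P = 147 W.

P ≈ 147 W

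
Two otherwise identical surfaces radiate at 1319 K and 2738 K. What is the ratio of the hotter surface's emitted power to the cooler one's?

P ∝ T⁴, so the ratio is (2738/1319)⁴ = (2.076)⁴ = 18.6.

ratio ≈ 18.6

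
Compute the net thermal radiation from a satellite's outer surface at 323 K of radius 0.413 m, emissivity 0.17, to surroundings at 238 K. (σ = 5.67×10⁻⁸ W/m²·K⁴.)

Q ≈ 159 W

A = 4πr² = 4π × (0.413)² = 2.14 m².
Q = εσA(T⁴ − T_s⁴). T⁴ − T_s⁴ = (323)⁴ − (238)⁴ = 1.09×10^10 − 3.21×10^9 = 7.68×10^9 K⁴.
Q = 0.17 × 5.67×10⁻⁸ × 2.14 × 7.68×10^9 = 159 W.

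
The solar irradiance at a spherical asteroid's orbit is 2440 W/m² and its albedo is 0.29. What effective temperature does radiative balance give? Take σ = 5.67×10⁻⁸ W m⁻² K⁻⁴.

T ≈ 296 K

Power absorbed = (1−a)S·πR²; power emitted = 4πR²σT⁴. Equating and cancelling πR²:
T = ((1−a)S / 4σ)^(1/4) = (1730 / (4 × 5.67×10⁻⁸))^(1/4) = (7.64×10^9)^(1/4).
T = 296 K.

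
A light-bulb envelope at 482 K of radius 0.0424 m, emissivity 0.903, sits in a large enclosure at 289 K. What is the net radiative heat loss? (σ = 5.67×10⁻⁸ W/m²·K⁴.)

Q ≈ 54.4 W

A = 4πr² = 4π × (0.0424)² = 0.0226 m².
Q = εσA(T⁴ − T_s⁴). T⁴ − T_s⁴ = (482)⁴ − (289)⁴ = 5.40×10^10 − 6.98×10^9 = 4.70×10^10 K⁴.
Q = 0.903 × 5.67×10⁻⁸ × 0.0226 × 4.70×10^10 = 54.4 W.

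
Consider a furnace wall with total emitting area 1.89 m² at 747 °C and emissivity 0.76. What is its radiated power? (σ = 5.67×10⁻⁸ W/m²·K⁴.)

P ≈ 88200 W

747 °C = 1020 K.
P = εσAT⁴ = 0.76 × 5.67×10⁻⁸ × 1.89 × (1020)⁴ = 0.76 × 5.67×10⁻⁸ × 1.89 × 1.08×10^12.
P = 88200 W.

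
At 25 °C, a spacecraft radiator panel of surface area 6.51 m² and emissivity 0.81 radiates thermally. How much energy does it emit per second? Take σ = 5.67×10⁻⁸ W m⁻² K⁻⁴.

25 °C = 298 K.
Stefan–Boltzmann: P = εσAT⁴ = 0.81 × 5.67×10⁻⁸ × 6.51 × (298)⁴ = 0.81 × 5.67×10⁻⁸ × 6.51 × 7.89×10^9.
P = 2360 W.

P ≈ 2360 W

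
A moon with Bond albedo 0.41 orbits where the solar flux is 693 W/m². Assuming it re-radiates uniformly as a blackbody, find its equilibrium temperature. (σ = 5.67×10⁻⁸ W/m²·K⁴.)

Power absorbed = (1−a)S·πR²; power emitted = 4πR²σT⁴. Equating and cancelling πR²:
T = ((1−a)S / 4σ)^(1/4) = (409 / (4 × 5.67×10⁻⁸))^(1/4) = (1.80×10^9)^(1/4).
T = 206 K.

T ≈ 206 K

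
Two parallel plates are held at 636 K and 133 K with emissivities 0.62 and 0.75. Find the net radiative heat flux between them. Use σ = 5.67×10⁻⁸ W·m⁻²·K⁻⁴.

q ≈ 4760 W/m²

For two large parallel gray plates, q = σ(T₁⁴ − T₂⁴) / (1/ε₁ + 1/ε₂ − 1).
1/ε₁ + 1/ε₂ − 1 = 1/0.62 + 1/0.75 − 1 = 1.946.
T₁⁴ − T₂⁴ = 1.64×10^11 − 3.13×10^8 = 1.63×10^11 K⁴.
q = 5.67×10⁻⁸ × 1.63×10^11 / 1.946 = 4760 W/m².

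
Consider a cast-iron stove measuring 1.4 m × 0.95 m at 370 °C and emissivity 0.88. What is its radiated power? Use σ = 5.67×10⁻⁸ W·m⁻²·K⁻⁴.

A = 1.4 × 0.95 = 1.33 m².
370 °C = 643 K.
P = εσAT⁴ = 0.88 × 5.67×10⁻⁸ × 1.33 × (643)⁴ = 0.88 × 5.67×10⁻⁸ × 1.33 × 1.71×10^11.
P = 11300 W.

P ≈ 11300 W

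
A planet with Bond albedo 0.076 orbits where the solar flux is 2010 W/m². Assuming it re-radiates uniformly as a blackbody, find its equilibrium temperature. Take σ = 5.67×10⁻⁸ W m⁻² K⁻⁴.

Power absorbed = (1−a)S·πR²; power emitted = 4πR²σT⁴. Equating and cancelling πR²:
T = ((1−a)S / 4σ)^(1/4) = (1860 / (4 × 5.67×10⁻⁸))^(1/4) = (8.19×10^9)^(1/4).
T = 301 K.

T ≈ 301 K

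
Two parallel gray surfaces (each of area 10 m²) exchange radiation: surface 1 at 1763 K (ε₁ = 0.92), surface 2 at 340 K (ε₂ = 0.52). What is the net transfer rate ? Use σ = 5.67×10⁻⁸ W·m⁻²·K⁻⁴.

For two large parallel gray plates, q = σ(T₁⁴ − T₂⁴) / (1/ε₁ + 1/ε₂ − 1).
1/ε₁ + 1/ε₂ − 1 = 1/0.92 + 1/0.52 − 1 = 2.010.
T₁⁴ − T₂⁴ = 9.66×10^12 − 1.34×10^10 = 9.65×10^12 K⁴.
q = 5.67×10⁻⁸ × 9.65×10^12 / 2.010 = 2.72×10^5 W/m².
Q = q·A = 2.72×10^5 × 10 = 2.72×10^6 W.

Q ≈ 2.72×10^6 W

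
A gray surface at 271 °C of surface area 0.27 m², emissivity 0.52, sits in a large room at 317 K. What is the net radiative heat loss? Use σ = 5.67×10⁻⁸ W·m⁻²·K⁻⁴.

Q ≈ 617 W

Convert: 271 °C = 544 K.
Q = εσA(T⁴ − T_s⁴). T⁴ − T_s⁴ = (544)⁴ − (317)⁴ = 8.76×10^10 − 1.01×10^10 = 7.75×10^10 K⁴.
Q = 0.52 × 5.67×10⁻⁸ × 0.270 × 7.75×10^10 = 617 W.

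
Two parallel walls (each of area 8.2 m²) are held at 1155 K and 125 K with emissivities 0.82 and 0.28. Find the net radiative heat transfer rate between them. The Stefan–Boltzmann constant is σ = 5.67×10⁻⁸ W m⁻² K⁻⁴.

For two large parallel gray plates, q = σ(T₁⁴ − T₂⁴) / (1/ε₁ + 1/ε₂ − 1).
1/ε₁ + 1/ε₂ − 1 = 1/0.82 + 1/0.28 − 1 = 3.791.
T₁⁴ − T₂⁴ = 1.78×10^12 − 2.44×10^8 = 1.78×10^12 K⁴.
q = 5.67×10⁻⁸ × 1.78×10^12 / 3.791 = 26600 W/m².
Q = q·A = 26600 × 8.2 = 2.18×10^5 W.

Q ≈ 2.18×10^5 W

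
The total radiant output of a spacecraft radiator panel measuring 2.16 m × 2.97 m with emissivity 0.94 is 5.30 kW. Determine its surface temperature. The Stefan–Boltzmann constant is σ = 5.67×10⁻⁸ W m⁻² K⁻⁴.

T ≈ 353 K

A = 2.16 × 2.97 = 6.42 m².
From P = εσAT⁴, T = (P / εσA)^(1/4) = (5300 / (0.94 × 5.67×10⁻⁸ × 6.42))^(1/4).
T = (1.55×10^10)^(1/4) = 353 K.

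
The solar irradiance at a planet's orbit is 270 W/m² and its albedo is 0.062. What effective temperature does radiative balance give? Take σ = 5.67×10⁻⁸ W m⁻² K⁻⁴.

T ≈ 183 K

Power absorbed = (1−a)S·πR²; power emitted = 4πR²σT⁴. Equating and cancelling πR²:
T = ((1−a)S / 4σ)^(1/4) = (253 / (4 × 5.67×10⁻⁸))^(1/4) = (1.12×10^9)^(1/4).
T = 183 K.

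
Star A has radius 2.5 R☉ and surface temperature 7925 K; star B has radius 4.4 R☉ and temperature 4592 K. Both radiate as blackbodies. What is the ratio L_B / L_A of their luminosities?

L = 4πR²σT⁴ ∝ R²T⁴, so L_B/L_A = (4.4/2.5)² × (4592/7925)⁴ = 3.10 × 0.113 = 0.349.

L_B/L_A ≈ 0.349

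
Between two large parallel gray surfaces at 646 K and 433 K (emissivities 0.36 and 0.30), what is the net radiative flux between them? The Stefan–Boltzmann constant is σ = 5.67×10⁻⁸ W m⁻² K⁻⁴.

q ≈ 1540 W/m²

For two large parallel gray plates, q = σ(T₁⁴ − T₂⁴) / (1/ε₁ + 1/ε₂ − 1).
1/ε₁ + 1/ε₂ − 1 = 1/0.36 + 1/0.30 − 1 = 5.111.
T₁⁴ − T₂⁴ = 1.74×10^11 − 3.52×10^10 = 1.39×10^11 K⁴.
q = 5.67×10⁻⁸ × 1.39×10^11 / 5.111 = 1540 W/m².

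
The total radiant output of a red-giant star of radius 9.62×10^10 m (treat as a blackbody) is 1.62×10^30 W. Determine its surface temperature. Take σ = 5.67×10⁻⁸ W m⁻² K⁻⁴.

T ≈ 3960 K

A = 4πr² = 4π × (9.62×10^10)² = 1.16×10^23 m².
From P = σAT⁴, T = (P / σA)^(1/4) = (1.62×10^30 / (5.67×10⁻⁸ × 1.16×10^23))^(1/4).
T = (2.46×10^14)^(1/4) = 3960 K.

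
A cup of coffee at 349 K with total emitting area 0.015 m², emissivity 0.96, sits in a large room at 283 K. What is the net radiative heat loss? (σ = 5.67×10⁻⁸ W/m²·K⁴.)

Q ≈ 6.88 W

Q = εσA(T⁴ − T_s⁴). T⁴ − T_s⁴ = (349)⁴ − (283)⁴ = 1.48×10^10 − 6.41×10^9 = 8.42×10^9 K⁴.
Q = 0.96 × 5.67×10⁻⁸ × 0.0150 × 8.42×10^9 = 6.88 W.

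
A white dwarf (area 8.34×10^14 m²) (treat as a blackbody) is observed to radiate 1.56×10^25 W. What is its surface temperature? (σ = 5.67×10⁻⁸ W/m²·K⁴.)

From P = σAT⁴, T = (P / σA)^(1/4) = (1.56×10^25 / (5.67×10⁻⁸ × 8.34×10^14))^(1/4).
T = (3.30×10^17)^(1/4) = 24000 K.

T ≈ 24000 K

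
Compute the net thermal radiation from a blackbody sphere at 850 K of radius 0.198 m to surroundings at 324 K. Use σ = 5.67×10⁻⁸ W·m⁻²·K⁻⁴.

Q ≈ 14300 W

A = 4πr² = 4π × (0.198)² = 0.493 m².
Q = σA(T⁴ − T_s⁴). T⁴ − T_s⁴ = (850)⁴ − (324)⁴ = 5.22×10^11 − 1.10×10^10 = 5.11×10^11 K⁴.
Q = 5.67×10⁻⁸ × 0.493 × 5.11×10^11 = 14300 W.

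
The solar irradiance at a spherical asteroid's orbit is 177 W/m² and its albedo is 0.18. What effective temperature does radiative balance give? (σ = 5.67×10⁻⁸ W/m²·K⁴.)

T ≈ 159 K

Power absorbed = (1−a)S·πR²; power emitted = 4πR²σT⁴. Equating and cancelling πR²:
T = ((1−a)S / 4σ)^(1/4) = (145 / (4 × 5.67×10⁻⁸))^(1/4) = (6.40×10^8)^(1/4).
T = 159 K.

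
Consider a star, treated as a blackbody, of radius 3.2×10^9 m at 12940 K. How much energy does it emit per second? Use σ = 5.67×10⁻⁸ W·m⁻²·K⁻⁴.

A = 4πr² = 4π × (3.2×10^9)² = 1.29×10^20 m².
P = σAT⁴ = 5.67×10⁻⁸ × 1.29×10^20 × (12940)⁴ = 5.67×10⁻⁸ × 1.29×10^20 × 2.80×10^16.
P = 2.05×10^29 W.

P ≈ 2.05×10^29 W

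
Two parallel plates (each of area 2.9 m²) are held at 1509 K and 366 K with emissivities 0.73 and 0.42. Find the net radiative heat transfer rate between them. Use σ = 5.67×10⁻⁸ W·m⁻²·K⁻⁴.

For two large parallel gray plates, q = σ(T₁⁴ − T₂⁴) / (1/ε₁ + 1/ε₂ − 1).
1/ε₁ + 1/ε₂ − 1 = 1/0.73 + 1/0.42 − 1 = 2.751.
T₁⁴ − T₂⁴ = 5.19×10^12 − 1.79×10^10 = 5.17×10^12 K⁴.
q = 5.67×10⁻⁸ × 5.17×10^12 / 2.751 = 1.07×10^5 W/m².
Q = q·A = 1.07×10^5 × 2.9 = 3.09×10^5 W.

Q ≈ 3.09×10^5 W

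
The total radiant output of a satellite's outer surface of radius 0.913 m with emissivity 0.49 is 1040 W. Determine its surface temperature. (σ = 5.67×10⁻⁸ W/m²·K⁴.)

A = 4πr² = 4π × (0.913)² = 10.5 m².
From P = εσAT⁴, T = (P / εσA)^(1/4) = (1040 / (0.49 × 5.67×10⁻⁸ × 10.5))^(1/4).
T = (3.57×10^9)^(1/4) = 244 K.

T ≈ 244 K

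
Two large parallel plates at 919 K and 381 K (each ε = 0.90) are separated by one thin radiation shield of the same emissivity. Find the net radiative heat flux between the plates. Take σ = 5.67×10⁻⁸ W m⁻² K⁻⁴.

Each of the 2 gaps contributes resistance (2/ε − 1) = 2/0.90 − 1 = 1.222; total = 2.444.
q = σ(T₁⁴ − T₂⁴) / 2.444 = 5.67×10⁻⁸ × 6.92×10^11 / 2.444 = 16100 W/m².

q ≈ 16100 W/m²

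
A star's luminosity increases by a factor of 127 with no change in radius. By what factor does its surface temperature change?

factor ≈ 3.36

P ∝ T⁴ ⇒ T ∝ P^(1/4), so T scales by (127)^(1/4) = 3.36.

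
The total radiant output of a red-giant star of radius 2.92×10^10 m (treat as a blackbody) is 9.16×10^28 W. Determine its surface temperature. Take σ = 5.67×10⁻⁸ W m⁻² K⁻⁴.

T ≈ 3500 K

A = 4πr² = 4π × (2.92×10^10)² = 1.07×10^22 m².
From P = σAT⁴, T = (P / σA)^(1/4) = (9.16×10^28 / (5.67×10⁻⁸ × 1.07×10^22))^(1/4).
T = (1.51×10^14)^(1/4) = 3500 K.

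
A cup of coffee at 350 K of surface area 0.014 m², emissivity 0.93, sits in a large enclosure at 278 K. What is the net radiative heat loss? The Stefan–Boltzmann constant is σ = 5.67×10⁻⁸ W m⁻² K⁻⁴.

Q = εσA(T⁴ − T_s⁴). T⁴ − T_s⁴ = (350)⁴ − (278)⁴ = 1.50×10^10 − 5.97×10^9 = 9.03×10^9 K⁴.
Q = 0.93 × 5.67×10⁻⁸ × 0.0140 × 9.03×10^9 = 6.67 W.

Q ≈ 6.67 W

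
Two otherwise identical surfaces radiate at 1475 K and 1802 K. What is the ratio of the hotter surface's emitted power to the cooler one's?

ratio ≈ 2.23

P ∝ T⁴, so the ratio is (1802/1475)⁴ = (1.222)⁴ = 2.23.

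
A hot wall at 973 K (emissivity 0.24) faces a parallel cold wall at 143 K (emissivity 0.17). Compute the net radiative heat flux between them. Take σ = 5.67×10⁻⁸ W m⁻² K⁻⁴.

For two large parallel gray plates, q = σ(T₁⁴ − T₂⁴) / (1/ε₁ + 1/ε₂ − 1).
1/ε₁ + 1/ε₂ − 1 = 1/0.24 + 1/0.17 − 1 = 9.049.
T₁⁴ − T₂⁴ = 8.96×10^11 − 4.18×10^8 = 8.96×10^11 K⁴.
q = 5.67×10⁻⁸ × 8.96×10^11 / 9.049 = 5610 W/m².

q ≈ 5610 W/m²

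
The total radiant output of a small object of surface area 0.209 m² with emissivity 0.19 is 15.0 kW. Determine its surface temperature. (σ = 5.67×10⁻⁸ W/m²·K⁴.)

From P = εσAT⁴, T = (P / εσA)^(1/4) = (15000 / (0.19 × 5.67×10⁻⁸ × 0.209))^(1/4).
T = (6.66×10^12)^(1/4) = 1610 K.

T ≈ 1610 K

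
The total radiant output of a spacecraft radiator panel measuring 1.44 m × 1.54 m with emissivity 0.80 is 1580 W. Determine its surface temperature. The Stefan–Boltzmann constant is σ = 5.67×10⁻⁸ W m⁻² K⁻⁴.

A = 1.44 × 1.54 = 2.22 m².
From P = εσAT⁴, T = (P / εσA)^(1/4) = (1580 / (0.80 × 5.67×10⁻⁸ × 2.22))^(1/4).
T = (1.57×10^10)^(1/4) = 354 K.

T ≈ 354 K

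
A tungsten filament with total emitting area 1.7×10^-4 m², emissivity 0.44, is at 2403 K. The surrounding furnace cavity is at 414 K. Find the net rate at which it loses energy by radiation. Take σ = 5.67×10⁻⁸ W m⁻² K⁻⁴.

Q ≈ 141 W

Q = εσA(T⁴ − T_s⁴). T⁴ − T_s⁴ = (2403)⁴ − (414)⁴ = 3.33×10^13 − 2.94×10^10 = 3.33×10^13 K⁴.
Q = 0.44 × 5.67×10⁻⁸ × 1.70×10^-4 × 3.33×10^13 = 141 W.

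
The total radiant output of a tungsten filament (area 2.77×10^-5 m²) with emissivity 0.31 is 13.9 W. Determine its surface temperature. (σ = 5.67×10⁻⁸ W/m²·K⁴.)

From P = εσAT⁴, T = (P / εσA)^(1/4) = (13.9 / (0.31 × 5.67×10⁻⁸ × 2.77×10^-5))^(1/4).
T = (2.85×10^13)^(1/4) = 2310 K.

T ≈ 2310 K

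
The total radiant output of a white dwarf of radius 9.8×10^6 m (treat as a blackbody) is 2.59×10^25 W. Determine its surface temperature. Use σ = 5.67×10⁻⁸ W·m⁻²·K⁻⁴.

T ≈ 24800 K

A = 4πr² = 4π × (9.8×10^6)² = 1.21×10^15 m².
From P = σAT⁴, T = (P / σA)^(1/4) = (2.59×10^25 / (5.67×10⁻⁸ × 1.21×10^15))^(1/4).
T = (3.78×10^17)^(1/4) = 24800 K.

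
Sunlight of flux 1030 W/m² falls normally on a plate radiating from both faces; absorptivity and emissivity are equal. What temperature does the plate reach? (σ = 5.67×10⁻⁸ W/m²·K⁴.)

Absorbed flux αS = emitted flux 2εσT⁴ per unit area; with α = ε this gives T = (S/2σ)^(1/4).
T = (1030 / (2 × 5.67×10⁻⁸))^(1/4) = (9.08×10^9)^(1/4).
T = 309 K.

T ≈ 309 K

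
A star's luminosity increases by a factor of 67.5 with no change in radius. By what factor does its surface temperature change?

factor ≈ 2.87

P ∝ T⁴ ⇒ T ∝ P^(1/4), so T scales by (67.5)^(1/4) = 2.87.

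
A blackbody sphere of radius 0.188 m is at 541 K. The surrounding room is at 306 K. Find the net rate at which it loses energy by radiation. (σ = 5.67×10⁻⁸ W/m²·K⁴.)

A = 4πr² = 4π × (0.188)² = 0.444 m².
Q = σA(T⁴ − T_s⁴). T⁴ − T_s⁴ = (541)⁴ − (306)⁴ = 8.57×10^10 − 8.77×10^9 = 7.69×10^10 K⁴.
Q = 5.67×10⁻⁸ × 0.444 × 7.69×10^10 = 1940 W.

Q ≈ 1940 W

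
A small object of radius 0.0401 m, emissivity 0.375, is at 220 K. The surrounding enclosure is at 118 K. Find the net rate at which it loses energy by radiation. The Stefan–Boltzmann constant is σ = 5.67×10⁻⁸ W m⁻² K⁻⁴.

A = 4πr² = 4π × (0.0401)² = 0.0202 m².
Q = εσA(T⁴ − T_s⁴). T⁴ − T_s⁴ = (220)⁴ − (118)⁴ = 2.34×10^9 − 1.94×10^8 = 2.15×10^9 K⁴.
Q = 0.375 × 5.67×10⁻⁸ × 0.0202 × 2.15×10^9 = 0.923 W.

Q ≈ 0.923 W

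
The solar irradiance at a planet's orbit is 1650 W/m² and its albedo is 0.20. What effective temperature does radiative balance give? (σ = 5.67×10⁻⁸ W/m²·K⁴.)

Power absorbed = (1−a)S·πR²; power emitted = 4πR²σT⁴. Equating and cancelling πR²:
T = ((1−a)S / 4σ)^(1/4) = (1320 / (4 × 5.67×10⁻⁸))^(1/4) = (5.82×10^9)^(1/4).
T = 276 K.

T ≈ 276 K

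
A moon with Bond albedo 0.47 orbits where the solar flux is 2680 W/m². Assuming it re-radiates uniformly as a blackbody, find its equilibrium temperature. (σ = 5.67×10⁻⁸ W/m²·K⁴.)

Power absorbed = (1−a)S·πR²; power emitted = 4πR²σT⁴. Equating and cancelling πR²:
T = ((1−a)S / 4σ)^(1/4) = (1420 / (4 × 5.67×10⁻⁸))^(1/4) = (6.26×10^9)^(1/4).
T = 281 K.

T ≈ 281 K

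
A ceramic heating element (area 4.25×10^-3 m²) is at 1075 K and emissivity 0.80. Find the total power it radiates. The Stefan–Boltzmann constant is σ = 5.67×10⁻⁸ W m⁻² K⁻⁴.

P = εσAT⁴ = 0.80 × 5.67×10⁻⁸ × 4.25×10^-3 × (1075)⁴ = 0.80 × 5.67×10⁻⁸ × 4.25×10^-3 × 1.34×10^12.
P = 257 W.

P ≈ 257 W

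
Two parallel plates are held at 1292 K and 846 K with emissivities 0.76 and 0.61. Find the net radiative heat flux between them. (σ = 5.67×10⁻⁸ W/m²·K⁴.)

q ≈ 66000 W/m²

For two large parallel gray plates, q = σ(T₁⁴ − T₂⁴) / (1/ε₁ + 1/ε₂ − 1).
1/ε₁ + 1/ε₂ − 1 = 1/0.76 + 1/0.61 − 1 = 1.955.
T₁⁴ − T₂⁴ = 2.79×10^12 − 5.12×10^11 = 2.27×10^12 K⁴.
q = 5.67×10⁻⁸ × 2.27×10^12 / 1.955 = 66000 W/m².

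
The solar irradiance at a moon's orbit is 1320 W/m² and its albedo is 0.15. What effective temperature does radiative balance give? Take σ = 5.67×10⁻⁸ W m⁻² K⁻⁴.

T ≈ 265 K

Power absorbed = (1−a)S·πR²; power emitted = 4πR²σT⁴. Equating and cancelling πR²:
T = ((1−a)S / 4σ)^(1/4) = (1120 / (4 × 5.67×10⁻⁸))^(1/4) = (4.95×10^9)^(1/4).
T = 265 K.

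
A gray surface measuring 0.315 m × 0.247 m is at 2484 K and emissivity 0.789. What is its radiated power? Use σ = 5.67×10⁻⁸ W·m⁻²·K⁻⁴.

P ≈ 1.33×10^5 W

A = 0.315 × 0.247 = 0.0778 m².
P = εσAT⁴ = 0.789 × 5.67×10⁻⁸ × 0.0778 × (2484)⁴ = 0.789 × 5.67×10⁻⁸ × 0.0778 × 3.81×10^13.
P = 1.33×10^5 W.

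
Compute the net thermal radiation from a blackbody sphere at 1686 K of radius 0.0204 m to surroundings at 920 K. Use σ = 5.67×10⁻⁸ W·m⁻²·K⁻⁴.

Q ≈ 2180 W

A = 4πr² = 4π × (0.0204)² = 5.23×10^-3 m².
Q = σA(T⁴ − T_s⁴). T⁴ − T_s⁴ = (1686)⁴ − (920)⁴ = 8.08×10^12 − 7.16×10^11 = 7.36×10^12 K⁴.
Q = 5.67×10⁻⁸ × 5.23×10^-3 × 7.36×10^12 = 2180 W.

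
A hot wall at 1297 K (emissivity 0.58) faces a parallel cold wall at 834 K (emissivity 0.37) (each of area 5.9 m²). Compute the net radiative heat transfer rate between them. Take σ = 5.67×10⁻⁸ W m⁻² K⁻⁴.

For two large parallel gray plates, q = σ(T₁⁴ − T₂⁴) / (1/ε₁ + 1/ε₂ − 1).
1/ε₁ + 1/ε₂ − 1 = 1/0.58 + 1/0.37 − 1 = 3.427.
T₁⁴ − T₂⁴ = 2.83×10^12 − 4.84×10^11 = 2.35×10^12 K⁴.
q = 5.67×10⁻⁸ × 2.35×10^12 / 3.427 = 38800 W/m².
Q = q·A = 38800 × 5.9 = 2.29×10^5 W.

Q ≈ 2.29×10^5 W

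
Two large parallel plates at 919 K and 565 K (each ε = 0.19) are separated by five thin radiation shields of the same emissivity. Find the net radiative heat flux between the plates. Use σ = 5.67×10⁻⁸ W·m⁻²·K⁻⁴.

q ≈ 606 W/m²

Each of the 6 gaps contributes resistance (2/ε − 1) = 2/0.19 − 1 = 9.526; total = 57.16.
q = σ(T₁⁴ − T₂⁴) / 57.16 = 5.67×10⁻⁸ × 6.11×10^11 / 57.16 = 606 W/m².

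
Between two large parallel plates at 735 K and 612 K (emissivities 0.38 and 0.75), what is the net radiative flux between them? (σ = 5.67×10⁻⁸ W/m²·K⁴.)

q ≈ 2900 W/m²

For two large parallel gray plates, q = σ(T₁⁴ − T₂⁴) / (1/ε₁ + 1/ε₂ − 1).
1/ε₁ + 1/ε₂ − 1 = 1/0.38 + 1/0.75 − 1 = 2.965.
T₁⁴ − T₂⁴ = 2.92×10^11 − 1.40×10^11 = 1.52×10^11 K⁴.
q = 5.67×10⁻⁸ × 1.52×10^11 / 2.965 = 2900 W/m².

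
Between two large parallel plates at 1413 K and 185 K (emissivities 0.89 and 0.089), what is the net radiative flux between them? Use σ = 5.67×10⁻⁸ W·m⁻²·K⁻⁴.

q ≈ 19900 W/m²

For two large parallel gray plates, q = σ(T₁⁴ − T₂⁴) / (1/ε₁ + 1/ε₂ − 1).
1/ε₁ + 1/ε₂ − 1 = 1/0.89 + 1/0.089 − 1 = 11.36.
T₁⁴ − T₂⁴ = 3.99×10^12 − 1.17×10^9 = 3.99×10^12 K⁴.
q = 5.67×10⁻⁸ × 3.99×10^12 / 11.36 = 19900 W/m².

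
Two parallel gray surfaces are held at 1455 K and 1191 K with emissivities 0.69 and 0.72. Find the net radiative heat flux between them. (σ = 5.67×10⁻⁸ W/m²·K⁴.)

For two large parallel gray plates, q = σ(T₁⁴ − T₂⁴) / (1/ε₁ + 1/ε₂ − 1).
1/ε₁ + 1/ε₂ − 1 = 1/0.69 + 1/0.72 − 1 = 1.838.
T₁⁴ − T₂⁴ = 4.48×10^12 − 2.01×10^12 = 2.47×10^12 K⁴.
q = 5.67×10⁻⁸ × 2.47×10^12 / 1.838 = 76200 W/m².

q ≈ 76200 W/m²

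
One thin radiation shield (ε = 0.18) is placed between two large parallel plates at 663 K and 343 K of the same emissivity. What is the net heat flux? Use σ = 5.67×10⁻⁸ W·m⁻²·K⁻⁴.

q ≈ 503 W/m²

Each of the 2 gaps contributes resistance (2/ε − 1) = 2/0.18 − 1 = 10.11; total = 20.22.
q = σ(T₁⁴ − T₂⁴) / 20.22 = 5.67×10⁻⁸ × 1.79×10^11 / 20.22 = 503 W/m².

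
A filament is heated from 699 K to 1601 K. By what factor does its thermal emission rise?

P ∝ T⁴, so the ratio is (1601/699)⁴ = (2.290)⁴ = 27.5.

ratio ≈ 27.5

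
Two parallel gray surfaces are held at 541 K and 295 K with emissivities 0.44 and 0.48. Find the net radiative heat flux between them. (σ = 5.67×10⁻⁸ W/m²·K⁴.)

q ≈ 1320 W/m²

For two large parallel gray plates, q = σ(T₁⁴ − T₂⁴) / (1/ε₁ + 1/ε₂ − 1).
1/ε₁ + 1/ε₂ − 1 = 1/0.44 + 1/0.48 − 1 = 3.356.
T₁⁴ − T₂⁴ = 8.57×10^10 − 7.57×10^9 = 7.81×10^10 K⁴.
q = 5.67×10⁻⁸ × 7.81×10^10 / 3.356 = 1320 W/m².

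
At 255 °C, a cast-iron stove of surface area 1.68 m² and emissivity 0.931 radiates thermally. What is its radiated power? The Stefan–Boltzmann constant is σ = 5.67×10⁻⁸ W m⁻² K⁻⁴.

P ≈ 6890 W

255 °C = 528 K.
P = εσAT⁴ = 0.931 × 5.67×10⁻⁸ × 1.68 × (528)⁴ = 0.931 × 5.67×10⁻⁸ × 1.68 × 7.77×10^10.
P = 6890 W.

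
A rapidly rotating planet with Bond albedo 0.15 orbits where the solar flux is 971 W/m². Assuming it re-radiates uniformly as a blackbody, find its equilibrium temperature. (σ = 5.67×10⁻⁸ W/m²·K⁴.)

T ≈ 246 K

Power absorbed = (1−a)S·πR²; power emitted = 4πR²σT⁴. Equating and cancelling πR²:
T = ((1−a)S / 4σ)^(1/4) = (825 / (4 × 5.67×10⁻⁸))^(1/4) = (3.64×10^9)^(1/4).
T = 246 K.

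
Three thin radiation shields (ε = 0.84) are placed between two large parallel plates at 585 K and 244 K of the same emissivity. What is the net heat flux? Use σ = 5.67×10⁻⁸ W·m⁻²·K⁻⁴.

Each of the 4 gaps contributes resistance (2/ε − 1) = 2/0.84 − 1 = 1.381; total = 5.524.
q = σ(T₁⁴ − T₂⁴) / 5.524 = 5.67×10⁻⁸ × 1.14×10^11 / 5.524 = 1170 W/m².

q ≈ 1170 W/m²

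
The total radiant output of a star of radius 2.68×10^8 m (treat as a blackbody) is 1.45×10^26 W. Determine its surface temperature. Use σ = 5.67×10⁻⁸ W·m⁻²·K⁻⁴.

T ≈ 7300 K

A = 4πr² = 4π × (2.68×10^8)² = 9.03×10^17 m².
From P = σAT⁴, T = (P / σA)^(1/4) = (1.45×10^26 / (5.67×10⁻⁸ × 9.03×10^17))^(1/4).
T = (2.83×10^15)^(1/4) = 7300 K.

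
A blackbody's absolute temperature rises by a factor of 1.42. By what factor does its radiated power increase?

P ∝ T⁴, so the power scales as (1.42)⁴ = 4.07.

factor ≈ 4.07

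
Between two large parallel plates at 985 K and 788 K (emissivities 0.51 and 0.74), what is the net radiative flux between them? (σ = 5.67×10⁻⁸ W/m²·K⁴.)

q ≈ 13600 W/m²

For two large parallel gray plates, q = σ(T₁⁴ − T₂⁴) / (1/ε₁ + 1/ε₂ − 1).
1/ε₁ + 1/ε₂ − 1 = 1/0.51 + 1/0.74 − 1 = 2.312.
T₁⁴ − T₂⁴ = 9.41×10^11 − 3.86×10^11 = 5.56×10^11 K⁴.
q = 5.67×10⁻⁸ × 5.56×10^11 / 2.312 = 13600 W/m².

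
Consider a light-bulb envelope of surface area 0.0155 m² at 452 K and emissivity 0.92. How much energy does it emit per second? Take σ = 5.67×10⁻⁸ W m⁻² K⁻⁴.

P ≈ 33.7 W

P = εσAT⁴ = 0.92 × 5.67×10⁻⁸ × 0.0155 × (452)⁴ = 0.92 × 5.67×10⁻⁸ × 0.0155 × 4.17×10^10.
P = 33.7 W.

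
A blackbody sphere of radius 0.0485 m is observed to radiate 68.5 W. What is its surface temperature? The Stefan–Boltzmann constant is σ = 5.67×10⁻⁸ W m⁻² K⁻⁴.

T ≈ 450 K

A = 4πr² = 4π × (0.0485)² = 0.0296 m².
From P = σAT⁴, T = (P / σA)^(1/4) = (68.5 / (5.67×10⁻⁸ × 0.0296))^(1/4).
T = (4.09×10^10)^(1/4) = 450 K.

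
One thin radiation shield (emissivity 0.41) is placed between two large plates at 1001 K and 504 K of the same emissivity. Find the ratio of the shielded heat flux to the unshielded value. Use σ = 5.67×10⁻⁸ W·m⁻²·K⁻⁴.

With N identical shields there are N+1 = 2 gaps in series, each with the same radiative resistance, so the flux falls to 1/(N+1) of its unshielded value.

ratio ≈ 0.500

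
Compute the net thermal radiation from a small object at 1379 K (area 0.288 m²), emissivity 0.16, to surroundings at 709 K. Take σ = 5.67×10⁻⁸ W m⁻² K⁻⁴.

Q = εσA(T⁴ − T_s⁴). T⁴ − T_s⁴ = (1379)⁴ − (709)⁴ = 3.62×10^12 − 2.53×10^11 = 3.36×10^12 K⁴.
Q = 0.16 × 5.67×10⁻⁸ × 0.288 × 3.36×10^12 = 8790 W.

Q ≈ 8790 W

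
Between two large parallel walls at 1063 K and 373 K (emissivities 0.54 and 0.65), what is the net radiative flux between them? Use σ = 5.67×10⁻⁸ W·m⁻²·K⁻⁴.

q ≈ 29800 W/m²

For two large parallel gray plates, q = σ(T₁⁴ − T₂⁴) / (1/ε₁ + 1/ε₂ − 1).
1/ε₁ + 1/ε₂ − 1 = 1/0.54 + 1/0.65 − 1 = 2.390.
T₁⁴ − T₂⁴ = 1.28×10^12 − 1.94×10^10 = 1.26×10^12 K⁴.
q = 5.67×10⁻⁸ × 1.26×10^12 / 2.390 = 29800 W/m².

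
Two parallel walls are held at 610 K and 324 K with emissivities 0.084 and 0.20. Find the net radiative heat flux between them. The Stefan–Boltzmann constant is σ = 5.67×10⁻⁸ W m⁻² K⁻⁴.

q ≈ 454 W/m²

For two large parallel gray plates, q = σ(T₁⁴ − T₂⁴) / (1/ε₁ + 1/ε₂ − 1).
1/ε₁ + 1/ε₂ − 1 = 1/0.084 + 1/0.20 − 1 = 15.90.
T₁⁴ − T₂⁴ = 1.38×10^11 − 1.10×10^10 = 1.27×10^11 K⁴.
q = 5.67×10⁻⁸ × 1.27×10^11 / 15.90 = 454 W/m².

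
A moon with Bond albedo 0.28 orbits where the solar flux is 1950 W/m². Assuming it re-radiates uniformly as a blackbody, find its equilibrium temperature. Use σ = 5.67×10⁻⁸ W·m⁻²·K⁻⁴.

Power absorbed = (1−a)S·πR²; power emitted = 4πR²σT⁴. Equating and cancelling πR²:
T = ((1−a)S / 4σ)^(1/4) = (1400 / (4 × 5.67×10⁻⁸))^(1/4) = (6.19×10^9)^(1/4).
T = 280 K.

T ≈ 280 K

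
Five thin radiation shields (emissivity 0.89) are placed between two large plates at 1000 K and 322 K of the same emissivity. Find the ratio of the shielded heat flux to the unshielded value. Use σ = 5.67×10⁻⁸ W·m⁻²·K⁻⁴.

ratio ≈ 0.167

With N identical shields there are N+1 = 6 gaps in series, each with the same radiative resistance, so the flux falls to 1/(N+1) of its unshielded value.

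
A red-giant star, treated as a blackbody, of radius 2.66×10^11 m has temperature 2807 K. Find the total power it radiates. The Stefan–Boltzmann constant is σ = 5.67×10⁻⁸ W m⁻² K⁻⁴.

A = 4πr² = 4π × (2.66×10^11)² = 8.89×10^23 m².
P = σAT⁴ = 5.67×10⁻⁸ × 8.89×10^23 × (2807)⁴ = 5.67×10⁻⁸ × 8.89×10^23 × 6.21×10^13.
P = 3.13×10^30 W.

P ≈ 3.13×10^30 W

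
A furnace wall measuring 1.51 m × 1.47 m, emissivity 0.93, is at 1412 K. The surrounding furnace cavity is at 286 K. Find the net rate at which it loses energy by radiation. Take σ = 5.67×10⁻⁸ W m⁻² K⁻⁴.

A = 1.51 × 1.47 = 2.22 m².
Q = εσA(T⁴ − T_s⁴). T⁴ − T_s⁴ = (1412)⁴ − (286)⁴ = 3.98×10^12 − 6.69×10^9 = 3.97×10^12 K⁴.
Q = 0.93 × 5.67×10⁻⁸ × 2.22 × 3.97×10^12 = 4.64×10^5 W.

Q ≈ 4.64×10^5 W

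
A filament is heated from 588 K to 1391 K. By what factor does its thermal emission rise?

P ∝ T⁴, so the ratio is (1391/588)⁴ = (2.366)⁴ = 31.3.

ratio ≈ 31.3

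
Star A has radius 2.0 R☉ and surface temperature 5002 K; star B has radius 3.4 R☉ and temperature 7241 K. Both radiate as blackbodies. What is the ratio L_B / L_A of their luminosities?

L_B/L_A ≈ 12.7

L = 4πR²σT⁴ ∝ R²T⁴, so L_B/L_A = (3.4/2.0)² × (7241/5002)⁴ = 2.89 × 4.39 = 12.7.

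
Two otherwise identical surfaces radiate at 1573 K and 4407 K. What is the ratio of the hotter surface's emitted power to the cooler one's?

P ∝ T⁴, so the ratio is (4407/1573)⁴ = (2.802)⁴ = 61.6.

ratio ≈ 61.6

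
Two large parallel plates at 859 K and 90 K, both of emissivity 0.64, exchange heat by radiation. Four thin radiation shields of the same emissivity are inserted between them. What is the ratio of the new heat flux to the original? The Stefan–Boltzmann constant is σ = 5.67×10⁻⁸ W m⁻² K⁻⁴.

ratio ≈ 0.200

With N identical shields there are N+1 = 5 gaps in series, each with the same radiative resistance, so the flux falls to 1/(N+1) of its unshielded value.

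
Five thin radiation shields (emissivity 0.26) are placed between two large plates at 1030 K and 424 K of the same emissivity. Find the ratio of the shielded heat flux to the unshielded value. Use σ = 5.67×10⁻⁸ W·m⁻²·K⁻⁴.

With N identical shields there are N+1 = 6 gaps in series, each with the same radiative resistance, so the flux falls to 1/(N+1) of its unshielded value.

ratio ≈ 0.167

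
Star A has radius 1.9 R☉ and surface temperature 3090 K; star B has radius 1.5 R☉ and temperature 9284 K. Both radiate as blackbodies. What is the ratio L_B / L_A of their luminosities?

L = 4πR²σT⁴ ∝ R²T⁴, so L_B/L_A = (1.5/1.9)² × (9284/3090)⁴ = 0.623 × 81.5 = 50.8.

L_B/L_A ≈ 50.8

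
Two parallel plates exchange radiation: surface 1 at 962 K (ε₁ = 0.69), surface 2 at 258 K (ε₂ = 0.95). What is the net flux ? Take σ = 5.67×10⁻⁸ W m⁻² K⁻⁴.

For two large parallel gray plates, q = σ(T₁⁴ − T₂⁴) / (1/ε₁ + 1/ε₂ − 1).
1/ε₁ + 1/ε₂ − 1 = 1/0.69 + 1/0.95 − 1 = 1.502.
T₁⁴ − T₂⁴ = 8.56×10^11 − 4.43×10^9 = 8.52×10^11 K⁴.
q = 5.67×10⁻⁸ × 8.52×10^11 / 1.502 = 32200 W/m².

q ≈ 32200 W/m²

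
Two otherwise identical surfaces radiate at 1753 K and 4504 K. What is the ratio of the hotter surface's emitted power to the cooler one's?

P ∝ T⁴, so the ratio is (4504/1753)⁴ = (2.569)⁴ = 43.6.

ratio ≈ 43.6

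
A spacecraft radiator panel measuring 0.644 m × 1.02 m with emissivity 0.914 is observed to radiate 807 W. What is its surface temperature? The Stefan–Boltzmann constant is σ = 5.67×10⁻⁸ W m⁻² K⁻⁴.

A = 0.644 × 1.02 = 0.657 m².
From P = εσAT⁴, T = (P / εσA)^(1/4) = (807 / (0.914 × 5.67×10⁻⁸ × 0.657))^(1/4).
T = (2.37×10^10)^(1/4) = 392 K.

T ≈ 392 K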